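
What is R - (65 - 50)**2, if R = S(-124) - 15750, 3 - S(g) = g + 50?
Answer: -15898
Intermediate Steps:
S(g) = -47 - g (S(g) = 3 - (g + 50) = 3 - (50 + g) = 3 + (-50 - g) = -47 - g)
R = -15673 (R = (-47 - 1*(-124)) - 15750 = (-47 + 124) - 15750 = 77 - 15750 = -15673)
R - (65 - 50)**2 = -15673 - (65 - 50)**2 = -15673 - 1*15**2 = -15673 - 1*225 = -15673 - 225 = -15898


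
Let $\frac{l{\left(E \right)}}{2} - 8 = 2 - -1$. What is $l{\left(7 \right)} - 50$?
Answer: $-28$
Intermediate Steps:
$l{\left(E \right)} = 22$ ($l{\left(E \right)} = 16 + 2 \left(2 - -1\right) = 16 + 2 \left(2 + 1\right) = 16 + 2 \cdot 3 = 16 + 6 = 22$)
$l{\left(7 \right)} - 50 = 22 - 50 = -28$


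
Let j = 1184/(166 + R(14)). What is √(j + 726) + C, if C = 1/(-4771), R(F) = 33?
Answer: -1/4771 + √28985942/199 ≈ 27.054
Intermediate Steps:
j = 1184/199 (j = 1184/(166 + 33) = 1184/199 ≈ 5.9497)
C = -1/4771 ≈ -0.00020960
√(j + 726) + C = √(1184/199 + 726) - 1/4771 = √(145658/199) - 1/4771 = √28985942/199 - 1/4771 = -1/4771 + √28985942/199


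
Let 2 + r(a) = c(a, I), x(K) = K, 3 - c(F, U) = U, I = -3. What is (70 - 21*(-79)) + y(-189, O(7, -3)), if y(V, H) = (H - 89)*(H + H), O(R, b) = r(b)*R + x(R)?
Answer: -2051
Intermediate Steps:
c(F, U) = 3 - U
r(a) = 4 (r(a) = -2 + (3 - 1*(-3)) = -2 + (3 + 3) = -2 + 6 = 4)
O(R, b) = 5*R (O(R, b) = 4*R + R = 5*R)
y(V, H) = 2*H*(-89 + H) (y(V, H) = (-89 + H)*(2*H) = 2*H*(-89 + H))
(70 - 21*(-79)) + y(-189, O(7, -3)) = (70 - 21*(-79)) + 2*(5*7)*(-89 + 5*7) = (70 + 1659) + 2*35*(-89 + 35) = 1729 + 2*35*(-54) = 1729 - 3780 = -2051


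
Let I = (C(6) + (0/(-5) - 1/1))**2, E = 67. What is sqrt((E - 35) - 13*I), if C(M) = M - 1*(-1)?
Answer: 2*I*sqrt(109) ≈ 20.881*I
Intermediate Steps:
C(M) = 1 + M (C(M) = M + 1 = 1 + M)
I = 36 (I = ((1 + 6) + (0/(-5) - 1/1))**2 = (7 + (0*(-1/5) - 1*1))**2 = (7 + (0 - 1))**2 = (7 - 1)**2 = 6**2 = 36)
sqrt((E - 35) - 13*I) = sqrt((67 - 35) - 13*36) = sqrt(32 - 468) = sqrt(-436) = 2*I*sqrt(109)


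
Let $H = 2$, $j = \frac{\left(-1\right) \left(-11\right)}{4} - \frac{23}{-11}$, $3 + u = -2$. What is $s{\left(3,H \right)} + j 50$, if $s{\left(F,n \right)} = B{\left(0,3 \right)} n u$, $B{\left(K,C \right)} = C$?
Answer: $\frac{4665}{22} \approx 212.05$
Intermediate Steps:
$u = -5$ ($u = -3 - 2 = -5$)
$j = \frac{213}{44}$ ($j = 11 \cdot \frac{1}{4} - - \frac{23}{11} = \frac{11}{4} + \frac{23}{11} = \frac{213}{44} \approx 4.8409$)
$s{\left(F,n \right)} = - 15 n$ ($s{\left(F,n \right)} = 3 n \left(-5\right) = - 15 n$)
$s{\left(3,H \right)} + j 50 = \left(-15\right) 2 + \frac{213}{44} \cdot 50 = -30 + \frac{5325}{22} = \frac{4665}{22}$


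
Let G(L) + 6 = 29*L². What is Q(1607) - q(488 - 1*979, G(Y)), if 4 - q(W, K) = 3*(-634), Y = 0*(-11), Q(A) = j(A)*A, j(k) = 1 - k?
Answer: -2582748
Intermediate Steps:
Q(A) = A*(1 - A) (Q(A) = (1 - A)*A = A*(1 - A))
Y = 0
G(L) = -6 + 29*L²
q(W, K) = 1906 (q(W, K) = 4 - 3*(-634) = 4 - 1*(-1902) = 4 + 1902 = 1906)
Q(1607) - q(488 - 1*979, G(Y)) = 1607*(1 - 1*1607) - 1*1906 = 1607*(1 - 1607) - 1906 = 1607*(-1606) - 1906 = -2580842 - 1906 = -2582748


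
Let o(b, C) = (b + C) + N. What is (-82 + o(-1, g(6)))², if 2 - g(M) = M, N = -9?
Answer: 9216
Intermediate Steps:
g(M) = 2 - M
o(b, C) = -9 + C + b (o(b, C) = (b + C) - 9 = (C + b) - 9 = -9 + C + b)
(-82 + o(-1, g(6)))² = (-82 + (-9 + (2 - 1*6) - 1))² = (-82 + (-9 + (2 - 6) - 1))² = (-82 + (-9 - 4 - 1))² = (-82 - 14)² = (-96)² = 9216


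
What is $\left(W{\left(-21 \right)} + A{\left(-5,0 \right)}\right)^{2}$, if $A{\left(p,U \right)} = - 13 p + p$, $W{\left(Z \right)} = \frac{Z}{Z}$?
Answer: $3721$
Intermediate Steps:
$W{\left(Z \right)} = 1$
$A{\left(p,U \right)} = - 12 p$
$\left(W{\left(-21 \right)} + A{\left(-5,0 \right)}\right)^{2} = \left(1 - -60\right)^{2} = \left(1 + 60\right)^{2} = 61^{2} = 3721$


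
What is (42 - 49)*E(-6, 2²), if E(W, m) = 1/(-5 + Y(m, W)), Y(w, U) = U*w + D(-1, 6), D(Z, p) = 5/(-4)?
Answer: 28/121 ≈ 0.23141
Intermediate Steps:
D(Z, p) = -5/4 (D(Z, p) = 5*(-¼) = -5/4)
Y(w, U) = -5/4 + U*w (Y(w, U) = U*w - 5/4 = -5/4 + U*w)
E(W, m) = 1/(-25/4 + W*m) (E(W, m) = 1/(-5 + (-5/4 + W*m)) = 1/(-25/4 + W*m))
(42 - 49)*E(-6, 2²) = (42 - 49)*(4/(-25 + 4*(-6)*2²)) = -28/(-25 + 4*(-6)*4) = -28/(-25 - 96) = -28/(-121) = -28*(-1)/121 = -7*(-4/121) = 28/121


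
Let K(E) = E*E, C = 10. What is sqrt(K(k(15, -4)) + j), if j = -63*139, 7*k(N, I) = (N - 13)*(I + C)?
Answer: 3*I*sqrt(47661)/7 ≈ 93.563*I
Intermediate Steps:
k(N, I) = (-13 + N)*(10 + I)/7 (k(N, I) = ((N - 13)*(I + 10))/7 = ((-13 + N)*(10 + I))/7 = (-13 + N)*(10 + I)/7)
K(E) = E**2
j = -8757
sqrt(K(k(15, -4)) + j) = sqrt((-130/7 - 13/7*(-4) + (10/7)*15 + (1/7)*(-4)*15)**2 - 8757) = sqrt((-130/7 + 52/7 + 150/7 - 60/7)**2 - 8757) = sqrt((12/7)**2 - 8757) = sqrt(144/49 - 8757) = sqrt(-428949/49) = 3*I*sqrt(47661)/7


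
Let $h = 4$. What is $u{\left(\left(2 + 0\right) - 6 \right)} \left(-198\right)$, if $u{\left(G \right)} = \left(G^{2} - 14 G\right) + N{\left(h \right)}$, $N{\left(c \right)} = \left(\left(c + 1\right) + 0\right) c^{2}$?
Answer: $-30096$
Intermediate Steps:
$N{\left(c \right)} = c^{2} \left(1 + c\right)$ ($N{\left(c \right)} = \left(\left(1 + c\right) + 0\right) c^{2} = \left(1 + c\right) c^{2} = c^{2} \left(1 + c\right)$)
$u{\left(G \right)} = 80 + G^{2} - 14 G$ ($u{\left(G \right)} = \left(G^{2} - 14 G\right) + 4^{2} \left(1 + 4\right) = \left(G^{2} - 14 G\right) + 16 \cdot 5 = \left(G^{2} - 14 G\right) + 80 = 80 + G^{2} - 14 G$)
$u{\left(\left(2 + 0\right) - 6 \right)} \left(-198\right) = \left(80 + \left(\left(2 + 0\right) - 6\right)^{2} - 14 \left(\left(2 + 0\right) - 6\right)\right) \left(-198\right) = \left(80 + \left(2 - 6\right)^{2} - 14 \left(2 - 6\right)\right) \left(-198\right) = \left(80 + \left(-4\right)^{2} - -56\right) \left(-198\right) = \left(80 + 16 + 56\right) \left(-198\right) = 152 \left(-198\right) = -30096$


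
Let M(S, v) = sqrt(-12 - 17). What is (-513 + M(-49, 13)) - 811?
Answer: -1324 + I*sqrt(29) ≈ -1324.0 + 5.3852*I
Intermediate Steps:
M(S, v) = I*sqrt(29) (M(S, v) = sqrt(-29) = I*sqrt(29))
(-513 + M(-49, 13)) - 811 = (-513 + I*sqrt(29)) - 811 = -1324 + I*sqrt(29)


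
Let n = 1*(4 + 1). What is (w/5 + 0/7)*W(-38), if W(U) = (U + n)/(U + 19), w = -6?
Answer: -198/95 ≈ -2.0842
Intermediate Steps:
n = 5 (n = 1*5 = 5)
W(U) = (5 + U)/(19 + U) (W(U) = (U + 5)/(U + 19) = (5 + U)/(19 + U))
(w/5 + 0/7)*W(-38) = (-6/5 + 0/7)*((5 - 38)/(19 - 38)) = (-6*⅕ + 0*(⅐))*(-33/(-19)) = (-6/5 + 0)*(-1/19*(-33)) = -6/5*33/19 = -198/95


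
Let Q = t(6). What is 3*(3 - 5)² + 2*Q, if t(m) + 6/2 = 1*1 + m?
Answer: 20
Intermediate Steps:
t(m) = -2 + m (t(m) = -3 + (1*1 + m) = -3 + (1 + m) = -2 + m)
Q = 4 (Q = -2 + 6 = 4)
3*(3 - 5)² + 2*Q = 3*(3 - 5)² + 2*4 = 3*(-2)² + 8 = 3*4 + 8 = 12 + 8 = 20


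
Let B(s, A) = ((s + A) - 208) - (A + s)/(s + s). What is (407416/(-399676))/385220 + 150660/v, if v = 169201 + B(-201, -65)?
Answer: 291400067463738481/326344166154434230 ≈ 0.89292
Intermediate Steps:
B(s, A) = -208 + A + s - (A + s)/(2*s) (B(s, A) = ((A + s) - 208) - (A + s)/(2*s) = (-208 + A + s) - (A + s)*1/(2*s) = (-208 + A + s) - (A + s)/(2*s) = -208 + A + s - (A + s)/(2*s))
v = 33913994/201 (v = 169201 + (-417/2 - 65 - 201 - ½*(-65)/(-201)) = 169201 + (-417/2 - 65 - 201 - ½*(-65)*(-1/201)) = 169201 + (-417/2 - 65 - 201 - 65/402) = 169201 - 95407/201 = 33913994/201 ≈ 1.6873e+5)
(407416/(-399676))/385220 + 150660/v = (407416/(-399676))/385220 + 150660/(33913994/201) = (407416*(-1/399676))*(1/385220) + 150660*(201/33913994) = -101854/99919*1/385220 + 15141330/16956997 = -50927/19245398590 + 15141330/16956997 = 291400067463738481/326344166154434230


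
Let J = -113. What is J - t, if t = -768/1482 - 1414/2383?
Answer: -65857631/588601 ≈ -111.89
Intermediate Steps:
t = -654282/588601 (t = -768*1/1482 - 1414*1/2383 = -128/247 - 1414/2383 = -654282/588601 ≈ -1.1116)
J - t = -113 - 1*(-654282/588601) = -113 + 654282/588601 = -65857631/588601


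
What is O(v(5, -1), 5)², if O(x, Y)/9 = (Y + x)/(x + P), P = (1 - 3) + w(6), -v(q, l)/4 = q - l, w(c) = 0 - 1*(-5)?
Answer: 3249/49 ≈ 66.306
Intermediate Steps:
w(c) = 5 (w(c) = 0 + 5 = 5)
v(q, l) = -4*q + 4*l (v(q, l) = -4*(q - l) = -4*q + 4*l)
P = 3 (P = (1 - 3) + 5 = -2 + 5 = 3)
O(x, Y) = 9*(Y + x)/(3 + x) (O(x, Y) = 9*((Y + x)/(x + 3)) = 9*((Y + x)/(3 + x)) = 9*(Y + x)/(3 + x))
O(v(5, -1), 5)² = (9*(5 + (-4*5 + 4*(-1)))/(3 + (-4*5 + 4*(-1))))² = (9*(5 + (-20 - 4))/(3 + (-20 - 4)))² = (9*(5 - 24)/(3 - 24))² = (9*(-19)/(-21))² = (9*(-1/21)*(-19))² = (57/7)² = 3249/49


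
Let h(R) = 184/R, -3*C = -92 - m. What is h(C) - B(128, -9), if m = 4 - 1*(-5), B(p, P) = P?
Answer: 1461/101 ≈ 14.465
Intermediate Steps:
m = 9 (m = 4 + 5 = 9)
C = 101/3 (C = -(-92 - 1*9)/3 = -(-92 - 9)/3 = -⅓*(-101) = 101/3 ≈ 33.667)
h(C) - B(128, -9) = 184/(101/3) - 1*(-9) = 184*(3/101) + 9 = 552/101 + 9 = 1461/101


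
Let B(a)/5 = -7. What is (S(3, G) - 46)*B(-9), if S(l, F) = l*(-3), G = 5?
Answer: 1925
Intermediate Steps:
B(a) = -35 (B(a) = 5*(-7) = -35)
S(l, F) = -3*l
(S(3, G) - 46)*B(-9) = (-3*3 - 46)*(-35) = (-9 - 46)*(-35) = -55*(-35) = 1925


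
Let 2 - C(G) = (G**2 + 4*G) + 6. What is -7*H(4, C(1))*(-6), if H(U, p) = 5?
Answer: 210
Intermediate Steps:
C(G) = -4 - G**2 - 4*G (C(G) = 2 - ((G**2 + 4*G) + 6) = 2 - (6 + G**2 + 4*G) = 2 + (-6 - G**2 - 4*G) = -4 - G**2 - 4*G)
-7*H(4, C(1))*(-6) = -7*5*(-6) = -35*(-6) = 210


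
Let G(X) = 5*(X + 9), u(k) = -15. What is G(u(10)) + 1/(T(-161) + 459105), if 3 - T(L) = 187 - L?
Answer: -13762799/458760 ≈ -30.000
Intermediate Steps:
T(L) = -184 + L (T(L) = 3 - (187 - L) = 3 + (-187 + L) = -184 + L)
G(X) = 45 + 5*X (G(X) = 5*(9 + X) = 45 + 5*X)
G(u(10)) + 1/(T(-161) + 459105) = (45 + 5*(-15)) + 1/((-184 - 161) + 459105) = (45 - 75) + 1/(-345 + 459105) = -30 + 1/458760 = -13762799/458760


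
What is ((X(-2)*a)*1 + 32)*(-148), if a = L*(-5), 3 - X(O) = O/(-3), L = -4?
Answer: -34928/3 ≈ -11643.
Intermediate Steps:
X(O) = 3 + O/3 (X(O) = 3 - O/(-3) = 3 - O*(-1)/3 = 3 - (-1)*O/3 = 3 + O/3)
a = 20 (a = -4*(-5) = 20)
((X(-2)*a)*1 + 32)*(-148) = (((3 + (⅓)*(-2))*20)*1 + 32)*(-148) = (((3 - ⅔)*20)*1 + 32)*(-148) = (((7/3)*20)*1 + 32)*(-148) = ((140/3)*1 + 32)*(-148) = (140/3 + 32)*(-148) = (236/3)*(-148) = -34928/3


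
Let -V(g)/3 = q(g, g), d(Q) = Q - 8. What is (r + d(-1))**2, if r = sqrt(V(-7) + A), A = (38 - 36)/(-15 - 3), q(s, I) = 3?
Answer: (27 - I*sqrt(82))**2/9 ≈ 71.889 - 54.332*I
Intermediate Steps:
d(Q) = -8 + Q
V(g) = -9 (V(g) = -3*3 = -9)
A = -1/9 (A = 2/(-18) = 2*(-1/18) = -1/9 ≈ -0.11111)
r = I*sqrt(82)/3 (r = sqrt(-9 - 1/9) = sqrt(-82/9) = I*sqrt(82)/3 ≈ 3.0185*I)
(r + d(-1))**2 = (I*sqrt(82)/3 + (-8 - 1))**2 = (I*sqrt(82)/3 - 9)**2 = (-9 + I*sqrt(82)/3)**2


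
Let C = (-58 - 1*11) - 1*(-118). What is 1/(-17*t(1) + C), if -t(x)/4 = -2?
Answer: -1/87 ≈ -0.011494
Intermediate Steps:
t(x) = 8 (t(x) = -4*(-2) = 8)
C = 49 (C = (-58 - 11) + 118 = -69 + 118 = 49)
1/(-17*t(1) + C) = 1/(-17*8 + 49) = 1/(-136 + 49) = 1/(-87) = -1/87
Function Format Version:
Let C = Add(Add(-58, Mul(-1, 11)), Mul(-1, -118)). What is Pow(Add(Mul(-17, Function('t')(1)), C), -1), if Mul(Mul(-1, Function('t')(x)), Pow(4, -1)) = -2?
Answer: Rational(-1, 87) ≈ -0.011494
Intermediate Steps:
Function('t')(x) = 8 (Function('t')(x) = Mul(-4, -2) = 8)
C = 49 (C = Add(Add(-58, -11), 118) = Add(-69, 118) = 49)
Pow(Add(Mul(-17, Function('t')(1)), C), -1) = Pow(Add(Mul(-17, 8), 49), -1) = Pow(Add(-136, 49), -1) = Pow(-87, -1) = Rational(-1, 87)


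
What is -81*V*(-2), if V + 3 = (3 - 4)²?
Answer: -324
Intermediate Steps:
V = -2 (V = -3 + (3 - 4)² = -3 + (-1)² = -3 + 1 = -2)
-81*V*(-2) = -81*(-2)*(-2) = 162*(-2) = -324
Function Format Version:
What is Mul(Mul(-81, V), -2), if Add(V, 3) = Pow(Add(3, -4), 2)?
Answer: -324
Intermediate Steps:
V = -2 (V = Add(-3, Pow(Add(3, -4), 2)) = Add(-3, Pow(-1, 2)) = Add(-3, 1) = -2)
Mul(Mul(-81, V), -2) = Mul(Mul(-81, -2), -2) = Mul(162, -2) = -324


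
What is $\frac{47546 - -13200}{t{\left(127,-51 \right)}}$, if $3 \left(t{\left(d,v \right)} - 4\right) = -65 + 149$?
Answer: $\frac{30373}{16} \approx 1898.3$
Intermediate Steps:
$t{\left(d,v \right)} = 32$ ($t{\left(d,v \right)} = 4 + \frac{-65 + 149}{3} = 4 + \frac{1}{3} \cdot 84 = 4 + 28 = 32$)
$\frac{47546 - -13200}{t{\left(127,-51 \right)}} = \frac{47546 - -13200}{32} = \left(47546 + 13200\right) \frac{1}{32} = 60746 \cdot \frac{1}{32} = \frac{30373}{16}$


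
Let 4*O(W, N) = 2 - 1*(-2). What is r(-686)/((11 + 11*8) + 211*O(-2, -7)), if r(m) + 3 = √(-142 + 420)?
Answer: -3/310 + √278/310 ≈ 0.044107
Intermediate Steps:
O(W, N) = 1 (O(W, N) = (2 - 1*(-2))/4 = (2 + 2)/4 = (¼)*4 = 1)
r(m) = -3 + √278 (r(m) = -3 + √(-142 + 420) = -3 + √278)
r(-686)/((11 + 11*8) + 211*O(-2, -7)) = (-3 + √278)/((11 + 11*8) + 211*1) = (-3 + √278)/((11 + 88) + 211) = (-3 + √278)/(99 + 211) = (-3 + √278)/310 = (-3 + √278)*(1/310) = -3/310 + √278/310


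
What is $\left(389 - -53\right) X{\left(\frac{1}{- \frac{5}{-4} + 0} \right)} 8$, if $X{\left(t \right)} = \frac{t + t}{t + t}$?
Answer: $3536$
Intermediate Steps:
$X{\left(t \right)} = 1$ ($X{\left(t \right)} = \frac{2 t}{2 t} = 2 t \frac{1}{2 t} = 1$)
$\left(389 - -53\right) X{\left(\frac{1}{- \frac{5}{-4} + 0} \right)} 8 = \left(389 - -53\right) 1 \cdot 8 = \left(389 + 53\right) 8 = 442 \cdot 8 = 3536$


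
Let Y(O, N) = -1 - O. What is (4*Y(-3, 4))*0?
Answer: 0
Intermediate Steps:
(4*Y(-3, 4))*0 = (4*(-1 - 1*(-3)))*0 = (4*(-1 + 3))*0 = (4*2)*0 = 8*0 = 0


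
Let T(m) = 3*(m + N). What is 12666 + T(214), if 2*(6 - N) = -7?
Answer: 26673/2 ≈ 13337.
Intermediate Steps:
N = 19/2 (N = 6 - 1/2*(-7) = 6 + 7/2 = 19/2 ≈ 9.5000)
T(m) = 57/2 + 3*m (T(m) = 3*(m + 19/2) = 3*(19/2 + m) = 57/2 + 3*m)
12666 + T(214) = 12666 + (57/2 + 3*214) = 12666 + (57/2 + 642) = 12666 + 1341/2 = 26673/2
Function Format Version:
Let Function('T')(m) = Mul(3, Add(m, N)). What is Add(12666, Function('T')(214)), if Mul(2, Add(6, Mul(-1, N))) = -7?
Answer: Rational(26673, 2) ≈ 13337.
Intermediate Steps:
N = Rational(19, 2) (N = Add(6, Mul(Rational(-1, 2), -7)) = Add(6, Rational(7, 2)) = Rational(19, 2) ≈ 9.5000)
Function('T')(m) = Add(Rational(57, 2), Mul(3, m)) (Function('T')(m) = Mul(3, Add(m, Rational(19, 2))) = Mul(3, Add(Rational(19, 2), m)) = Add(Rational(57, 2), Mul(3, m)))
Add(12666, Function('T')(214)) = Add(12666, Add(Rational(57, 2), Mul(3, 214))) = Add(12666, Add(Rational(57, 2), 642)) = Add(12666, Rational(1341, 2)) = Rational(26673, 2)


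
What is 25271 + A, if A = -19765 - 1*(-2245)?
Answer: 7751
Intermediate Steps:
A = -17520 (A = -19765 + 2245 = -17520)
25271 + A = 25271 - 17520 = 7751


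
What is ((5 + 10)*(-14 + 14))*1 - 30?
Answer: -30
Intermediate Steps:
((5 + 10)*(-14 + 14))*1 - 30 = (15*0)*1 - 30 = 0*1 - 30 = 0 - 30 = -30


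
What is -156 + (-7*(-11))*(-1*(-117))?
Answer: 8853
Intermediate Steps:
-156 + (-7*(-11))*(-1*(-117)) = -156 + 77*117 = -156 + 9009 = 8853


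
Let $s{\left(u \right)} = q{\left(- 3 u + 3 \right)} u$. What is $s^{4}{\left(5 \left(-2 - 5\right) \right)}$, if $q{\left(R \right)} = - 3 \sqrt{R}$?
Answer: $1417766490000$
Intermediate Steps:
$s{\left(u \right)} = - 3 u \sqrt{3 - 3 u}$ ($s{\left(u \right)} = - 3 \sqrt{- 3 u + 3} u = - 3 \sqrt{3 - 3 u} u = - 3 u \sqrt{3 - 3 u}$)
$s^{4}{\left(5 \left(-2 - 5\right) \right)} = \left(- 3 \cdot 5 \left(-2 - 5\right) \sqrt{3 - 3 \cdot 5 \left(-2 - 5\right)}\right)^{4} = \left(- 3 \cdot 5 \left(-7\right) \sqrt{3 - 3 \cdot 5 \left(-7\right)}\right)^{4} = \left(\left(-3\right) \left(-35\right) \sqrt{3 - -105}\right)^{4} = \left(\left(-3\right) \left(-35\right) \sqrt{3 + 105}\right)^{4} = \left(\left(-3\right) \left(-35\right) \sqrt{108}\right)^{4} = \left(\left(-3\right) \left(-35\right) 6 \sqrt{3}\right)^{4} = \left(630 \sqrt{3}\right)^{4} = 1417766490000$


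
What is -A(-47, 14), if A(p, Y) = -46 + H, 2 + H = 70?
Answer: -22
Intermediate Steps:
H = 68 (H = -2 + 70 = 68)
A(p, Y) = 22 (A(p, Y) = -46 + 68 = 22)
-A(-47, 14) = -1*22 = -22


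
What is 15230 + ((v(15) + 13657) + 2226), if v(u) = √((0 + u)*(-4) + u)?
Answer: 31113 + 3*I*√5 ≈ 31113.0 + 6.7082*I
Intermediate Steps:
v(u) = √3*√(-u) (v(u) = √(u*(-4) + u) = √(-4*u + u) = √(-3*u) = √3*√(-u))
15230 + ((v(15) + 13657) + 2226) = 15230 + ((√3*√(-1*15) + 13657) + 2226) = 15230 + ((√3*√(-15) + 13657) + 2226) = 15230 + ((√3*(I*√15) + 13657) + 2226) = 15230 + ((3*I*√5 + 13657) + 2226) = 15230 + ((13657 + 3*I*√5) + 2226) = 15230 + (15883 + 3*I*√5) = 31113 + 3*I*√5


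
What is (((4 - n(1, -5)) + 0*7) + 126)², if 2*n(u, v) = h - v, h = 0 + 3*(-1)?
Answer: 16641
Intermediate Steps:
h = -3 (h = 0 - 3 = -3)
n(u, v) = -3/2 - v/2 (n(u, v) = (-3 - v)/2 = -3/2 - v/2)
(((4 - n(1, -5)) + 0*7) + 126)² = (((4 - (-3/2 - ½*(-5))) + 0*7) + 126)² = (((4 - (-3/2 + 5/2)) + 0) + 126)² = (((4 - 1*1) + 0) + 126)² = (((4 - 1) + 0) + 126)² = ((3 + 0) + 126)² = (3 + 126)² = 129² = 16641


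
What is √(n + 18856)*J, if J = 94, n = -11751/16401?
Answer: 94*√563548391945/5467 ≈ 12908.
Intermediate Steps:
n = -3917/5467 (n = -11751*1/16401 = -3917/5467 ≈ -0.71648)
√(n + 18856)*J = √(-3917/5467 + 18856)*94 = √(103081835/5467)*94 = (√563548391945/5467)*94 = 94*√563548391945/5467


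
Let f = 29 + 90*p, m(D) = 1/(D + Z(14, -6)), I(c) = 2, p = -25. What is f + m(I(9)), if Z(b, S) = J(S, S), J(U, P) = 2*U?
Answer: -22211/10 ≈ -2221.1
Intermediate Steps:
Z(b, S) = 2*S
m(D) = 1/(-12 + D) (m(D) = 1/(D + 2*(-6)) = 1/(D - 12) = 1/(-12 + D))
f = -2221 (f = 29 + 90*(-25) = 29 - 2250 = -2221)
f + m(I(9)) = -2221 + 1/(-12 + 2) = -2221 + 1/(-10) = -2221 - ⅒ = -22211/10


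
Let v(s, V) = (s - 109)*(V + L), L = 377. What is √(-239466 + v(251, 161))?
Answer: I*√163070 ≈ 403.82*I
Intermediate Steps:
v(s, V) = (-109 + s)*(377 + V) (v(s, V) = (s - 109)*(V + 377) = (-109 + s)*(377 + V))
√(-239466 + v(251, 161)) = √(-239466 + (-41093 - 109*161 + 377*251 + 161*251)) = √(-239466 + (-41093 - 17549 + 94627 + 40411)) = √(-239466 + 76396) = √(-163070) = I*√163070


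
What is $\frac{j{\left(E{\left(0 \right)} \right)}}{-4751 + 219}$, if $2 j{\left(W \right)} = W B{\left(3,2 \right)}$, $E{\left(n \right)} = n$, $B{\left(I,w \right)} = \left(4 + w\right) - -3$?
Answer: $0$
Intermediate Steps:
$B{\left(I,w \right)} = 7 + w$ ($B{\left(I,w \right)} = \left(4 + w\right) + 3 = 7 + w$)
$j{\left(W \right)} = \frac{9 W}{2}$ ($j{\left(W \right)} = \frac{W \left(7 + 2\right)}{2} = \frac{W 9}{2} = \frac{9 W}{2}$)
$\frac{j{\left(E{\left(0 \right)} \right)}}{-4751 + 219} = \frac{\frac{9}{2} \cdot 0}{-4751 + 219} = \frac{0}{-4532} = 0 \left(- \frac{1}{4532}\right) = 0$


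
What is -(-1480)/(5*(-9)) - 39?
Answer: -647/9 ≈ -71.889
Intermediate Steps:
-(-1480)/(5*(-9)) - 39 = -(-1480)/(-45) - 39 = -(-1480)*(-1)/45 - 39 = -37*8/9 - 39 = -296/9 - 39 = -647/9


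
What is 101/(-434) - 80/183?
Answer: -53203/79422 ≈ -0.66988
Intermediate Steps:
101/(-434) - 80/183 = 101*(-1/434) - 80*1/183 = -101/434 - 80/183 = -53203/79422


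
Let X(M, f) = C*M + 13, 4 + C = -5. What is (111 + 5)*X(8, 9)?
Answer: -6844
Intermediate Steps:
C = -9 (C = -4 - 5 = -9)
X(M, f) = 13 - 9*M (X(M, f) = -9*M + 13 = 13 - 9*M)
(111 + 5)*X(8, 9) = (111 + 5)*(13 - 9*8) = 116*(13 - 72) = 116*(-59) = -6844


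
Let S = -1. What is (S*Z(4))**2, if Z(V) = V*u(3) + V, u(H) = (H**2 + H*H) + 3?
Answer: 7744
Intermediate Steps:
u(H) = 3 + 2*H**2 (u(H) = (H**2 + H**2) + 3 = 2*H**2 + 3 = 3 + 2*H**2)
Z(V) = 22*V (Z(V) = V*(3 + 2*3**2) + V = V*(3 + 2*9) + V = V*(3 + 18) + V = V*21 + V = 21*V + V = 22*V)
(S*Z(4))**2 = (-22*4)**2 = (-1*88)**2 = (-88)**2 = 7744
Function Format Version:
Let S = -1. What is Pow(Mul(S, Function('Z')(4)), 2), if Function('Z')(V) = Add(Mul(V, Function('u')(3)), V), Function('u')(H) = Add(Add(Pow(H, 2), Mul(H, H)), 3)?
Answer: 7744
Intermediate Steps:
Function('u')(H) = Add(3, Mul(2, Pow(H, 2))) (Function('u')(H) = Add(Add(Pow(H, 2), Pow(H, 2)), 3) = Add(Mul(2, Pow(H, 2)), 3) = Add(3, Mul(2, Pow(H, 2))))
Function('Z')(V) = Mul(22, V) (Function('Z')(V) = Add(Mul(V, Add(3, Mul(2, Pow(3, 2)))), V) = Add(Mul(V, Add(3, Mul(2, 9))), V) = Add(Mul(V, Add(3, 18)), V) = Add(Mul(V, 21), V) = Add(Mul(21, V), V) = Mul(22, V))
Pow(Mul(S, Function('Z')(4)), 2) = Pow(Mul(-1, Mul(22, 4)), 2) = Pow(Mul(-1, 88), 2) = Pow(-88, 2) = 7744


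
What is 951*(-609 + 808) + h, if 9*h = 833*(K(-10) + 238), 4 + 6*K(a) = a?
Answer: 5698654/27 ≈ 2.1106e+5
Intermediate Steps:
K(a) = -2/3 + a/6
h = 588931/27 (h = (833*((-2/3 + (1/6)*(-10)) + 238))/9 = (833*((-2/3 - 5/3) + 238))/9 = (833*(-7/3 + 238))/9 = (833*(707/3))/9 = (1/9)*(588931/3) = 588931/27 ≈ 21812.)
951*(-609 + 808) + h = 951*(-609 + 808) + 588931/27 = 951*199 + 588931/27 = 189249 + 588931/27 = 5698654/27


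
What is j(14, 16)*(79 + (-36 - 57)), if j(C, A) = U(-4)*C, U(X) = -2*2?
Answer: 784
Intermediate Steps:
U(X) = -4
j(C, A) = -4*C
j(14, 16)*(79 + (-36 - 57)) = (-4*14)*(79 + (-36 - 57)) = -56*(79 - 93) = -56*(-14) = 784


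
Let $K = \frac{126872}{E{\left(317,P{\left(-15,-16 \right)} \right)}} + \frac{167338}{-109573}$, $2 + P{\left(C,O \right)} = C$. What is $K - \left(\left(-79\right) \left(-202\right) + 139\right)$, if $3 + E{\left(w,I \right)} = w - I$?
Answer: $- \frac{569970311533}{36268663} \approx -15715.0$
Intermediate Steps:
$P{\left(C,O \right)} = -2 + C$
$E{\left(w,I \right)} = -3 + w - I$ ($E{\left(w,I \right)} = -3 - \left(I - w\right) = -3 + w - I$)
$K = \frac{13846356778}{36268663}$ ($K = \frac{126872}{-3 + 317 - \left(-2 - 15\right)} + \frac{167338}{-109573} = \frac{126872}{-3 + 317 - -17} + 167338 \left(- \frac{1}{109573}\right) = \frac{126872}{-3 + 317 + 17} - \frac{167338}{109573} = \frac{126872}{331} - \frac{167338}{109573} = \frac{13846356778}{36268663} \approx 381.77$)
$K - \left(\left(-79\right) \left(-202\right) + 139\right) = \frac{13846356778}{36268663} - \left(\left(-79\right) \left(-202\right) + 139\right) = \frac{13846356778}{36268663} - \left(15958 + 139\right) = \frac{13846356778}{36268663} - 16097 = - \frac{569970311533}{36268663}$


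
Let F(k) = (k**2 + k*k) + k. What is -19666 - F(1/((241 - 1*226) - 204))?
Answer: -702488999/35721 ≈ -19666.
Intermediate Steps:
F(k) = k + 2*k**2 (F(k) = (k**2 + k**2) + k = 2*k**2 + k = k + 2*k**2)
-19666 - F(1/((241 - 1*226) - 204)) = -19666 - (1 + 2/((241 - 1*226) - 204))/((241 - 1*226) - 204) = -19666 - (1 + 2/((241 - 226) - 204))/((241 - 226) - 204) = -19666 - (1 + 2/(15 - 204))/(15 - 204) = -19666 - (1 + 2/(-189))/(-189) = -19666 - (-1)*(1 + 2*(-1/189))/189 = -19666 - (-1)*(1 - 2/189)/189 = -19666 - (-1)*187/(189*189) = -19666 - 1*(-187/35721) = -19666 + 187/35721 = -702488999/35721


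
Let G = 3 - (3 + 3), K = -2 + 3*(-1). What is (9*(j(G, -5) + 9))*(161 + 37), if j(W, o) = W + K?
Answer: 1782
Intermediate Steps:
K = -5 (K = -2 - 3 = -5)
G = -3 (G = 3 - 1*6 = 3 - 6 = -3)
j(W, o) = -5 + W (j(W, o) = W - 5 = -5 + W)
(9*(j(G, -5) + 9))*(161 + 37) = (9*((-5 - 3) + 9))*(161 + 37) = (9*(-8 + 9))*198 = (9*1)*198 = 9*198 = 1782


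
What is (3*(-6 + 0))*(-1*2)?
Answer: 36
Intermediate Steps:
(3*(-6 + 0))*(-1*2) = (3*(-6))*(-2) = -18*(-2) = 36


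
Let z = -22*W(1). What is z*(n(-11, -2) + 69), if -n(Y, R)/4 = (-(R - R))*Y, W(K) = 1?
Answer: -1518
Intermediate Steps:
n(Y, R) = 0 (n(Y, R) = -4*(-(R - R))*Y = -4*(-1*0)*Y = -0*Y = -4*0 = 0)
z = -22 (z = -22*1 = -22)
z*(n(-11, -2) + 69) = -22*(0 + 69) = -22*69 = -1518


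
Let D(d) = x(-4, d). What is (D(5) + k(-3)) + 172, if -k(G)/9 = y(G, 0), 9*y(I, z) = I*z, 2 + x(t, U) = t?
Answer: 166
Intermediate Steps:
x(t, U) = -2 + t
D(d) = -6 (D(d) = -2 - 4 = -6)
y(I, z) = I*z/9 (y(I, z) = (I*z)/9 = I*z/9)
k(G) = 0 (k(G) = -G*0 = -9*0 = 0)
(D(5) + k(-3)) + 172 = (-6 + 0) + 172 = -6 + 172 = 166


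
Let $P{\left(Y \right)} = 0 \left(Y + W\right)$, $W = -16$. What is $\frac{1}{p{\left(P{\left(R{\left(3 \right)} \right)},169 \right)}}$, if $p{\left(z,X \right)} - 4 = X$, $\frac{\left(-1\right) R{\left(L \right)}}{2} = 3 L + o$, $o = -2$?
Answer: $\frac{1}{173} \approx 0.0057803$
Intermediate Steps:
$R{\left(L \right)} = 4 - 6 L$ ($R{\left(L \right)} = - 2 \left(3 L - 2\right) = - 2 \left(-2 + 3 L\right) = 4 - 6 L$)
$P{\left(Y \right)} = 0$ ($P{\left(Y \right)} = 0 \left(Y - 16\right) = 0 \left(-16 + Y\right) = 0$)
$p{\left(z,X \right)} = 4 + X$
$\frac{1}{p{\left(P{\left(R{\left(3 \right)} \right)},169 \right)}} = \frac{1}{4 + 169} = \frac{1}{173}$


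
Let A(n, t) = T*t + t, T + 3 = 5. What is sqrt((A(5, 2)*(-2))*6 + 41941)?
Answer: sqrt(41869) ≈ 204.62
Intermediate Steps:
T = 2 (T = -3 + 5 = 2)
A(n, t) = 3*t (A(n, t) = 2*t + t = 3*t)
sqrt((A(5, 2)*(-2))*6 + 41941) = sqrt(((3*2)*(-2))*6 + 41941) = sqrt((6*(-2))*6 + 41941) = sqrt(-12*6 + 41941) = sqrt(-72 + 41941) = sqrt(41869)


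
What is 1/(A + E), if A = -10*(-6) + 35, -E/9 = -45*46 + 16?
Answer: 1/18581 ≈ 5.3818e-5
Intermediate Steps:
E = 18486 (E = -9*(-45*46 + 16) = -9*(-2070 + 16) = -9*(-2054) = 18486)
A = 95 (A = 60 + 35 = 95)
1/(A + E) = 1/(95 + 18486) = 1/18581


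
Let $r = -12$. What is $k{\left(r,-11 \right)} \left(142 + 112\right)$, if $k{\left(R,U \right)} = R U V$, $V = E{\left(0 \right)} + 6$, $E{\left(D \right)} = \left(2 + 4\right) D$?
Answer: $201168$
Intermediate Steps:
$E{\left(D \right)} = 6 D$
$V = 6$ ($V = 6 \cdot 0 + 6 = 0 + 6 = 6$)
$k{\left(R,U \right)} = 6 R U$ ($k{\left(R,U \right)} = R U 6 = 6 R U$)
$k{\left(r,-11 \right)} \left(142 + 112\right) = 6 \left(-12\right) \left(-11\right) \left(142 + 112\right) = 792 \cdot 254 = 201168$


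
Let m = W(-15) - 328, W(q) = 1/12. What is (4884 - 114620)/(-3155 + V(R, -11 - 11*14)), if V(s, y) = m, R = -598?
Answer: 1316832/41795 ≈ 31.507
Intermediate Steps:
W(q) = 1/12
m = -3935/12 (m = 1/12 - 328 = -3935/12 ≈ -327.92)
V(s, y) = -3935/12
(4884 - 114620)/(-3155 + V(R, -11 - 11*14)) = (4884 - 114620)/(-3155 - 3935/12) = -109736/(-41795/12) = -109736*(-12/41795) = 1316832/41795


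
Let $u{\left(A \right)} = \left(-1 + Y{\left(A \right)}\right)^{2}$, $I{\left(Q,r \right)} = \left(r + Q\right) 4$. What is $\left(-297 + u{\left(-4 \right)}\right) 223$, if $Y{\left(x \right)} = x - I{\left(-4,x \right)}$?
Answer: $96336$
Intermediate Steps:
$I{\left(Q,r \right)} = 4 Q + 4 r$ ($I{\left(Q,r \right)} = \left(Q + r\right) 4 = 4 Q + 4 r$)
$Y{\left(x \right)} = 16 - 3 x$ ($Y{\left(x \right)} = x - \left(4 \left(-4\right) + 4 x\right) = x - \left(-16 + 4 x\right) = 16 - 3 x$)
$u{\left(A \right)} = \left(15 - 3 A\right)^{2}$ ($u{\left(A \right)} = \left(-1 - \left(-16 + 3 A\right)\right)^{2} = \left(15 - 3 A\right)^{2}$)
$\left(-297 + u{\left(-4 \right)}\right) 223 = \left(-297 + 9 \left(-5 - 4\right)^{2}\right) 223 = \left(-297 + 9 \left(-9\right)^{2}\right) 223 = \left(-297 + 9 \cdot 81\right) 223 = \left(-297 + 729\right) 223 = 432 \cdot 223 = 96336$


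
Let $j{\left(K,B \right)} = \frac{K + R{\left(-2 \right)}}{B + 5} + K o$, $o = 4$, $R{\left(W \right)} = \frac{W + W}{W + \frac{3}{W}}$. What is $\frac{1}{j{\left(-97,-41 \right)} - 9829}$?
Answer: $- \frac{252}{2574013} \approx -9.7902 \cdot 10^{-5}$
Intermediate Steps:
$R{\left(W \right)} = \frac{2 W}{W + \frac{3}{W}}$
$j{\left(K,B \right)} = 4 K + \frac{\frac{8}{7} + K}{5 + B}$ ($j{\left(K,B \right)} = \frac{K + \frac{2 \left(-2\right)^{2}}{3 + \left(-2\right)^{2}}}{B + 5} + K 4 = \frac{K + 2 \cdot 4 \frac{1}{3 + 4}}{5 + B} + 4 K = \frac{K + 2 \cdot 4 \cdot \frac{1}{7}}{5 + B} + 4 K = \frac{K + \frac{8}{7}}{5 + B} + 4 K = \frac{\frac{8}{7} + K}{5 + B} + 4 K = 4 K + \frac{\frac{8}{7} + K}{5 + B}$)
$\frac{1}{j{\left(-97,-41 \right)} - 9829} = \frac{1}{\frac{8 + 147 \left(-97\right) + 28 \left(-41\right) \left(-97\right)}{7 \left(5 - 41\right)} - 9829} = \frac{1}{\frac{8 - 14259 + 111356}{7 \left(-36\right)} - 9829} = \frac{1}{\frac{1}{7} \left(- \frac{1}{36}\right) 97105 - 9829} = \frac{1}{- \frac{97105}{252} - 9829} = \frac{1}{- \frac{2574013}{252}} = - \frac{252}{2574013}$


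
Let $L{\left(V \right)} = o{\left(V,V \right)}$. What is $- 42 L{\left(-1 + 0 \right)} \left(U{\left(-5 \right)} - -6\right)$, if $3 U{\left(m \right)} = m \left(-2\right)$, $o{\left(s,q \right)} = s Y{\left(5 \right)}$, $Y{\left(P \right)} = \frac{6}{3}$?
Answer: $784$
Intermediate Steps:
$Y{\left(P \right)} = 2$ ($Y{\left(P \right)} = 6 \cdot \frac{1}{3} = 2$)
$o{\left(s,q \right)} = 2 s$ ($o{\left(s,q \right)} = s 2 = 2 s$)
$L{\left(V \right)} = 2 V$
$U{\left(m \right)} = - \frac{2 m}{3}$ ($U{\left(m \right)} = \frac{m \left(-2\right)}{3} = \frac{\left(-2\right) m}{3} = - \frac{2 m}{3}$)
$- 42 L{\left(-1 + 0 \right)} \left(U{\left(-5 \right)} - -6\right) = - 42 \cdot 2 \left(-1 + 0\right) \left(\left(- \frac{2}{3}\right) \left(-5\right) - -6\right) = - 42 \cdot 2 \left(-1\right) \left(\frac{10}{3} + 6\right) = \left(-42\right) \left(-2\right) \frac{28}{3} = 84 \cdot \frac{28}{3} = 784$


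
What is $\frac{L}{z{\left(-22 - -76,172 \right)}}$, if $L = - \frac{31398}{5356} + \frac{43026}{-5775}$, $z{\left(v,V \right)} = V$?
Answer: $- \frac{68628451}{886685800} \approx -0.077399$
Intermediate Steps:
$L = - \frac{68628451}{5155150}$ ($L = \left(-31398\right) \frac{1}{5356} + 43026 \left(- \frac{1}{5775}\right) = - \frac{15699}{2678} - \frac{14342}{1925} = - \frac{68628451}{5155150} \approx -13.313$)
$\frac{L}{z{\left(-22 - -76,172 \right)}} = - \frac{68628451}{5155150 \cdot 172} = \left(- \frac{68628451}{5155150}\right) \frac{1}{172} = - \frac{68628451}{886685800}$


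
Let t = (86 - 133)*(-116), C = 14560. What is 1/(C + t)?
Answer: 1/20012 ≈ 4.9970e-5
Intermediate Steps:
t = 5452 (t = -47*(-116) = 5452)
1/(C + t) = 1/(14560 + 5452) = 1/20012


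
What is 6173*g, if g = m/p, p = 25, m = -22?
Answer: -135806/25 ≈ -5432.2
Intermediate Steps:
g = -22/25 ≈ -0.88000
6173*g = 6173*(-22/25) = -135806/25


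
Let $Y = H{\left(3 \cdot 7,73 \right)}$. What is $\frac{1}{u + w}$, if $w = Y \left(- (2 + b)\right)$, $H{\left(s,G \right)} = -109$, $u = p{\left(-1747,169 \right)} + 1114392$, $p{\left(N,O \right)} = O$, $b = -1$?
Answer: $\frac{1}{1114670} \approx 8.9713 \cdot 10^{-7}$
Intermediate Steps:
$u = 1114561$ ($u = 169 + 1114392 = 1114561$)
$Y = -109$
$w = 109$ ($w = - 109 \left(- (2 - 1)\right) = - 109 \left(\left(-1\right) 1\right) = \left(-109\right) \left(-1\right) = 109$)
$\frac{1}{u + w} = \frac{1}{1114561 + 109} = \frac{1}{1114670}$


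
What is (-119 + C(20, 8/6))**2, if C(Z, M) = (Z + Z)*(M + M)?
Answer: 1369/9 ≈ 152.11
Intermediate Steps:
C(Z, M) = 4*M*Z (C(Z, M) = (2*Z)*(2*M) = 4*M*Z)
(-119 + C(20, 8/6))**2 = (-119 + 4*(8/6)*20)**2 = (-119 + 4*(8*(1/6))*20)**2 = (-119 + 4*(4/3)*20)**2 = (-119 + 320/3)**2 = (-37/3)**2 = 1369/9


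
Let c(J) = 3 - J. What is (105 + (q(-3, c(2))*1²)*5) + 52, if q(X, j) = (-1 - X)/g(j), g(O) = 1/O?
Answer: 167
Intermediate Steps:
q(X, j) = j*(-1 - X) (q(X, j) = (-1 - X)/(1/j) = (-1 - X)*j = j*(-1 - X))
(105 + (q(-3, c(2))*1²)*5) + 52 = (105 + (-(3 - 1*2)*(1 - 3)*1²)*5) + 52 = (105 + (-1*(3 - 2)*(-2)*1)*5) + 52 = (105 + (-1*1*(-2)*1)*5) + 52 = (105 + (2*1)*5) + 52 = (105 + 2*5) + 52 = (105 + 10) + 52 = 115 + 52 = 167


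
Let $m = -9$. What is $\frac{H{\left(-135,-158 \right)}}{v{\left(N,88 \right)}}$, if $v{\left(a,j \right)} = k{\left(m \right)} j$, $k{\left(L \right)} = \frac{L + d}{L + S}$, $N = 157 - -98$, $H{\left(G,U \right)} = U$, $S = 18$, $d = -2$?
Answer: $\frac{711}{484} \approx 1.469$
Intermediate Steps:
$N = 255$ ($N = 157 + 98 = 255$)
$k{\left(L \right)} = \frac{-2 + L}{18 + L}$ ($k{\left(L \right)} = \frac{L - 2}{L + 18} = \frac{-2 + L}{18 + L}$)
$v{\left(a,j \right)} = - \frac{11 j}{9}$ ($v{\left(a,j \right)} = \frac{-2 - 9}{18 - 9} j = \frac{1}{9} \left(-11\right) j = - \frac{11 j}{9}$)
$\frac{H{\left(-135,-158 \right)}}{v{\left(N,88 \right)}} = - \frac{158}{\left(- \frac{11}{9}\right) 88} = - \frac{158}{- \frac{968}{9}} = \left(-158\right) \left(- \frac{9}{968}\right) = \frac{711}{484}$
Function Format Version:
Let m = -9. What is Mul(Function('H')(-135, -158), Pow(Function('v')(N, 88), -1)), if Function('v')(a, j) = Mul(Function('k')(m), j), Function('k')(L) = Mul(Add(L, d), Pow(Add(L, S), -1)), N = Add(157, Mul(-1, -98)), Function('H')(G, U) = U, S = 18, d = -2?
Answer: Rational(711, 484) ≈ 1.4690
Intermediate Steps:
N = 255 (N = Add(157, 98) = 255)
Function('k')(L) = Mul(Pow(Add(18, L), -1), Add(-2, L)) (Function('k')(L) = Mul(Add(L, -2), Pow(Add(L, 18), -1)) = Mul(Add(-2, L), Pow(Add(18, L), -1)) = Mul(Pow(Add(18, L), -1), Add(-2, L)))
Function('v')(a, j) = Mul(Rational(-11, 9), j) (Function('v')(a, j) = Mul(Mul(Pow(Add(18, -9), -1), Add(-2, -9)), j) = Mul(Mul(Pow(9, -1), -11), j) = Mul(Mul(Rational(1, 9), -11), j) = Mul(Rational(-11, 9), j))
Mul(Function('H')(-135, -158), Pow(Function('v')(N, 88), -1)) = Mul(-158, Pow(Mul(Rational(-11, 9), 88), -1)) = Mul(-158, Pow(Rational(-968, 9), -1)) = Mul(-158, Rational(-9, 968)) = Rational(711, 484)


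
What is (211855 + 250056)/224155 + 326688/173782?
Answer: 76750283021/19477052105 ≈ 3.9405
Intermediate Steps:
(211855 + 250056)/224155 + 326688/173782 = 461911*(1/224155) + 326688*(1/173782) = 461911/224155 + 163344/86891 = 76750283021/19477052105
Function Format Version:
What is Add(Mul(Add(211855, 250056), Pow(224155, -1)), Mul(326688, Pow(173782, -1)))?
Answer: Rational(76750283021, 19477052105) ≈ 3.9405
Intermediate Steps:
Add(Mul(Add(211855, 250056), Pow(224155, -1)), Mul(326688, Pow(173782, -1))) = Add(Mul(461911, Rational(1, 224155)), Mul(326688, Rational(1, 173782))) = Add(Rational(461911, 224155), Rational(163344, 86891)) = Rational(76750283021, 19477052105)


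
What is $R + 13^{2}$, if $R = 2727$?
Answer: $2896$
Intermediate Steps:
$R + 13^{2} = 2727 + 13^{2} = 2727 + 169 = 2896$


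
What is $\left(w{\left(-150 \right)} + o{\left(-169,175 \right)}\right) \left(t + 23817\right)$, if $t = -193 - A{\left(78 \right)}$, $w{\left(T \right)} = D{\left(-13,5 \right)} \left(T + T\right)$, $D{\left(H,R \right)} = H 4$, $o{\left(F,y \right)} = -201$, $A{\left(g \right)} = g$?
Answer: $362584854$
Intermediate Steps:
$D{\left(H,R \right)} = 4 H$
$w{\left(T \right)} = - 104 T$ ($w{\left(T \right)} = 4 \left(-13\right) \left(T + T\right) = - 52 \cdot 2 T = - 104 T$)
$t = -271$ ($t = -193 - 78 = -271$)
$\left(w{\left(-150 \right)} + o{\left(-169,175 \right)}\right) \left(t + 23817\right) = \left(\left(-104\right) \left(-150\right) - 201\right) \left(-271 + 23817\right) = \left(15600 - 201\right) 23546 = 15399 \cdot 23546 = 362584854$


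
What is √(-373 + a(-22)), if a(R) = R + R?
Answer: I*√417 ≈ 20.421*I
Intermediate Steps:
a(R) = 2*R
√(-373 + a(-22)) = √(-373 + 2*(-22)) = √(-373 - 44) = √(-417) = I*√417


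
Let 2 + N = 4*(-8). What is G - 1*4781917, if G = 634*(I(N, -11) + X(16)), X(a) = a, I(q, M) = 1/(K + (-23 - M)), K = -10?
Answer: -52489820/11 ≈ -4.7718e+6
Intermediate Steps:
N = -34 (N = -2 + 4*(-8) = -2 - 32 = -34)
I(q, M) = 1/(-33 - M) (I(q, M) = 1/(-10 + (-23 - M)) = 1/(-33 - M))
G = 111267/11 (G = 634*(-1/(33 - 11) + 16) = 634*(-1/22 + 16) = 634*(351/22) = 111267/11 ≈ 10115.)
G - 1*4781917 = 111267/11 - 1*4781917 = 111267/11 - 4781917 = -52489820/11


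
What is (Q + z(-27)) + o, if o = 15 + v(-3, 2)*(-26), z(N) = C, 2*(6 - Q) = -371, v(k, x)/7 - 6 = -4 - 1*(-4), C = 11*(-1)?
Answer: -1793/2 ≈ -896.50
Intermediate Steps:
C = -11
v(k, x) = 42 (v(k, x) = 42 + 7*(-4 - 1*(-4)) = 42 + 7*(-4 + 4) = 42 + 7*0 = 42 + 0 = 42)
Q = 383/2 (Q = 6 - ½*(-371) = 6 + 371/2 = 383/2 ≈ 191.50)
z(N) = -11
o = -1077 (o = 15 + 42*(-26) = 15 - 1092 = -1077)
(Q + z(-27)) + o = (383/2 - 11) - 1077 = 361/2 - 1077 = -1793/2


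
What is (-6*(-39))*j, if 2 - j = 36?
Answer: -7956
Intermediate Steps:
j = -34 (j = 2 - 1*36 = 2 - 36 = -34)
(-6*(-39))*j = -6*(-39)*(-34) = 234*(-34) = -7956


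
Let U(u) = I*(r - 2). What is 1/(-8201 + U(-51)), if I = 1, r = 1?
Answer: -1/8202 ≈ -0.00012192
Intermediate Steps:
U(u) = -1 (U(u) = 1*(1 - 2) = 1*(-1) = -1)
1/(-8201 + U(-51)) = 1/(-8201 - 1) = 1/(-8202) = -1/8202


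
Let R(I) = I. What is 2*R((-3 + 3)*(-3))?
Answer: 0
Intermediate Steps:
2*R((-3 + 3)*(-3)) = 2*((-3 + 3)*(-3)) = 2*(0*(-3)) = 2*0 = 0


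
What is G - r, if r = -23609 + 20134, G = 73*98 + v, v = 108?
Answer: 10737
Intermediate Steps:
G = 7262 (G = 73*98 + 108 = 7154 + 108 = 7262)
r = -3475
G - r = 7262 - 1*(-3475) = 7262 + 3475 = 10737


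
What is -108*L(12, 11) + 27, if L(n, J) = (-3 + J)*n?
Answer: -10341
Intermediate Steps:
L(n, J) = n*(-3 + J)
-108*L(12, 11) + 27 = -1296*(-3 + 11) + 27 = -1296*8 + 27 = -108*96 + 27 = -10368 + 27 = -10341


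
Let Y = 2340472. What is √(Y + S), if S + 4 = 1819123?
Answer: √4159591 ≈ 2039.5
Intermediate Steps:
S = 1819119 (S = -4 + 1819123 = 1819119)
√(Y + S) = √(2340472 + 1819119) = √4159591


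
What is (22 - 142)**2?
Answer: 14400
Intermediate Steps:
(22 - 142)**2 = (-120)**2 = 14400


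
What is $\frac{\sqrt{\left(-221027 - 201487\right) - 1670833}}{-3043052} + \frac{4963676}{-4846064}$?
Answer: $- \frac{1240919}{1211516} - \frac{i \sqrt{2093347}}{3043052} \approx -1.0243 - 0.00047546 i$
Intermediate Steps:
$\frac{\sqrt{\left(-221027 - 201487\right) - 1670833}}{-3043052} + \frac{4963676}{-4846064} = \sqrt{\left(-221027 - 201487\right) - 1670833} \left(- \frac{1}{3043052}\right) + 4963676 \left(- \frac{1}{4846064}\right) = \sqrt{-422514 - 1670833} \left(- \frac{1}{3043052}\right) - \frac{1240919}{1211516} = \sqrt{-2093347} \left(- \frac{1}{3043052}\right) - \frac{1240919}{1211516} = i \sqrt{2093347} \left(- \frac{1}{3043052}\right) - \frac{1240919}{1211516} = - \frac{i \sqrt{2093347}}{3043052} - \frac{1240919}{1211516} = - \frac{1240919}{1211516} - \frac{i \sqrt{2093347}}{3043052}$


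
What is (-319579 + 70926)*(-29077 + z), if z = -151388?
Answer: 44873163645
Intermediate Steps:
(-319579 + 70926)*(-29077 + z) = (-319579 + 70926)*(-29077 - 151388) = -248653*(-180465) = 44873163645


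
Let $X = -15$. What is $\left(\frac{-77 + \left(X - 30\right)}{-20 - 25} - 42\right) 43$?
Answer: $- \frac{76024}{45} \approx -1689.4$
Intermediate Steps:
$\left(\frac{-77 + \left(X - 30\right)}{-20 - 25} - 42\right) 43 = \left(\frac{-77 - 45}{-20 - 25} - 42\right) 43 = \left(\frac{-77 - 45}{-45} - 42\right) 43 = \left(\left(-122\right) \left(- \frac{1}{45}\right) - 42\right) 43 = \left(\frac{122}{45} - 42\right) 43 = \left(- \frac{1768}{45}\right) 43 = - \frac{76024}{45}$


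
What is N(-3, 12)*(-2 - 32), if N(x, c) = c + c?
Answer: -816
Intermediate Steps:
N(x, c) = 2*c
N(-3, 12)*(-2 - 32) = (2*12)*(-2 - 32) = 24*(-34) = -816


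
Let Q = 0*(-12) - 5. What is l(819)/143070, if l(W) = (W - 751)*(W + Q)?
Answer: 27676/71535 ≈ 0.38689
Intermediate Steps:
Q = -5 (Q = 0 - 5 = -5)
l(W) = (-751 + W)*(-5 + W) (l(W) = (W - 751)*(W - 5) = (-751 + W)*(-5 + W))
l(819)/143070 = (3755 + 819**2 - 756*819)/143070 = (3755 + 670761 - 619164)*(1/143070) = 55352*(1/143070) = 27676/71535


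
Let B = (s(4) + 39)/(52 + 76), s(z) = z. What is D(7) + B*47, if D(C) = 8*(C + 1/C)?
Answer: 65347/896 ≈ 72.932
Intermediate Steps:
D(C) = 8*C + 8/C
B = 43/128 (B = (4 + 39)/(52 + 76) = 43/128 ≈ 0.33594)
D(7) + B*47 = (8*7 + 8/7) + (43/128)*47 = (56 + 8*(⅐)) + 2021/128 = (56 + 8/7) + 2021/128 = 400/7 + 2021/128 = 65347/896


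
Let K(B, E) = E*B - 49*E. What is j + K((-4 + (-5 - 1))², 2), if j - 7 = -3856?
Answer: -3747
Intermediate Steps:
j = -3849 (j = 7 - 3856 = -3849)
K(B, E) = -49*E + B*E (K(B, E) = B*E - 49*E = -49*E + B*E)
j + K((-4 + (-5 - 1))², 2) = -3849 + 2*(-49 + (-4 + (-5 - 1))²) = -3849 + 2*(-49 + (-4 - 6)²) = -3849 + 2*(-49 + (-10)²) = -3849 + 2*(-49 + 100) = -3849 + 2*51 = -3849 + 102 = -3747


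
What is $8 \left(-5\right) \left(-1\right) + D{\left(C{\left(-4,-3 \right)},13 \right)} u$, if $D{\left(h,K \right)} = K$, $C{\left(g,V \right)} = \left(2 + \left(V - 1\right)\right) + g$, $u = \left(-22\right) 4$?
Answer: $-1104$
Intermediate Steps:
$u = -88$
$C{\left(g,V \right)} = 1 + V + g$ ($C{\left(g,V \right)} = \left(2 + \left(-1 + V\right)\right) + g = \left(1 + V\right) + g = 1 + V + g$)
$8 \left(-5\right) \left(-1\right) + D{\left(C{\left(-4,-3 \right)},13 \right)} u = 8 \left(-5\right) \left(-1\right) + 13 \left(-88\right) = \left(-40\right) \left(-1\right) - 1144 = 40 - 1144 = -1104$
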